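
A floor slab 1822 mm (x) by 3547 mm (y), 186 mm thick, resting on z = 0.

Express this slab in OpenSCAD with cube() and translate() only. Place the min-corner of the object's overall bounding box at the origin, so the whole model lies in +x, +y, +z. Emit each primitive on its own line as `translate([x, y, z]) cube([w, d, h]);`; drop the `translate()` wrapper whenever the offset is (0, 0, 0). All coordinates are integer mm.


cube([1822, 3547, 186]);


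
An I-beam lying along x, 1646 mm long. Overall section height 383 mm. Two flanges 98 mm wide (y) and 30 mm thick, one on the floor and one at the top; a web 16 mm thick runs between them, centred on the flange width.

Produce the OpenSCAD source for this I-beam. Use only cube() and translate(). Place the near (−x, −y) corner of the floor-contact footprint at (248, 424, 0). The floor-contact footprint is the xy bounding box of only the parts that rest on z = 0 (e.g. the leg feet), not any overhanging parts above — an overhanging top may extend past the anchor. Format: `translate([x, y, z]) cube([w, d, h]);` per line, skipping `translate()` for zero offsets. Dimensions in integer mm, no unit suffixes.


translate([248, 424, 0]) cube([1646, 98, 30]);
translate([248, 465, 30]) cube([1646, 16, 323]);
translate([248, 424, 353]) cube([1646, 98, 30]);


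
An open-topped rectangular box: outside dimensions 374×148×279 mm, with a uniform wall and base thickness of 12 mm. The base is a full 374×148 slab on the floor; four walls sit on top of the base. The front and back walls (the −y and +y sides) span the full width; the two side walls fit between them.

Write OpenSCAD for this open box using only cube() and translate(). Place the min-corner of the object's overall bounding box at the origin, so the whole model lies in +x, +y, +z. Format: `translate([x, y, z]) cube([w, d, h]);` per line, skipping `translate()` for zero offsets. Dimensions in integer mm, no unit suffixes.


cube([374, 148, 12]);
translate([0, 0, 12]) cube([374, 12, 267]);
translate([0, 136, 12]) cube([374, 12, 267]);
translate([0, 12, 12]) cube([12, 124, 267]);
translate([362, 12, 12]) cube([12, 124, 267]);


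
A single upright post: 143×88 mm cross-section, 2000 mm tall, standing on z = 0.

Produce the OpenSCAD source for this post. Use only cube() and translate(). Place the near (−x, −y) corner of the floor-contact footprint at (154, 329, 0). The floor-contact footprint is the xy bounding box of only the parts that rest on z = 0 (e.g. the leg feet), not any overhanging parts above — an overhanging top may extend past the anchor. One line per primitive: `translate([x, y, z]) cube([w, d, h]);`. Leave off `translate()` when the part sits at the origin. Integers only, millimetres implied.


translate([154, 329, 0]) cube([143, 88, 2000]);


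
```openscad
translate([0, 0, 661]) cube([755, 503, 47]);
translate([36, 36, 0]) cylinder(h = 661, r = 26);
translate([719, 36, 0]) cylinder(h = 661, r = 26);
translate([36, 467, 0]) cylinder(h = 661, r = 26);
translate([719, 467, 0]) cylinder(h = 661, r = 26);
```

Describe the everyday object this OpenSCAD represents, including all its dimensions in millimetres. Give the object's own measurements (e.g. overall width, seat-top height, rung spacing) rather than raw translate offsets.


A rectangular dining table. The top is 755×503×47 mm with its upper surface at z = 708 mm. It stands on four round legs of 52 mm diameter, each leg's bounding box inset 10 mm from the nearest pair of top edges, running from the floor to the underside of the top.


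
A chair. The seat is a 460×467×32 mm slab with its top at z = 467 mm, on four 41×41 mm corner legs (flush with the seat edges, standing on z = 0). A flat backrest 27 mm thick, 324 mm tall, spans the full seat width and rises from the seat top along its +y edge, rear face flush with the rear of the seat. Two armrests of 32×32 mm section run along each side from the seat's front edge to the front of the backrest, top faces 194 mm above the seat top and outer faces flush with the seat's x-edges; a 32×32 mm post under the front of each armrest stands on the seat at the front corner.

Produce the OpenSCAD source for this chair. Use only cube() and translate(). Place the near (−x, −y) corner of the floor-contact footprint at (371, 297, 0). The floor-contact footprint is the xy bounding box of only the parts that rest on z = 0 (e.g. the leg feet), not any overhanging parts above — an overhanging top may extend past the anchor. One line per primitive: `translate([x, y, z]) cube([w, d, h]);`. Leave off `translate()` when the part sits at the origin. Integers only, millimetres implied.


// leg_h = 467 - 32 = 435
// arm post h = 194 - 32 = 162
translate([371, 297, 435]) cube([460, 467, 32]);
translate([371, 297, 0]) cube([41, 41, 435]);
translate([790, 297, 0]) cube([41, 41, 435]);
translate([371, 723, 0]) cube([41, 41, 435]);
translate([790, 723, 0]) cube([41, 41, 435]);
translate([371, 737, 467]) cube([460, 27, 324]);
translate([371, 297, 629]) cube([32, 440, 32]);
translate([799, 297, 629]) cube([32, 440, 32]);
translate([371, 297, 467]) cube([32, 32, 162]);
translate([799, 297, 467]) cube([32, 32, 162]);


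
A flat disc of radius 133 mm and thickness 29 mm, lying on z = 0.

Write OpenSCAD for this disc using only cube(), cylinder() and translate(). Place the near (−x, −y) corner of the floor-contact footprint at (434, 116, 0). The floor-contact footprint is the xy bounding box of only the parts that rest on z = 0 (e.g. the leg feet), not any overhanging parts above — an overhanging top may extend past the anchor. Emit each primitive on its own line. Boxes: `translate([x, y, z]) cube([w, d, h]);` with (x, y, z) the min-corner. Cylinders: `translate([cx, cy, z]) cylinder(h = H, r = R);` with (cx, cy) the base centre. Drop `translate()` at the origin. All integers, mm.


translate([567, 249, 0]) cylinder(h = 29, r = 133);


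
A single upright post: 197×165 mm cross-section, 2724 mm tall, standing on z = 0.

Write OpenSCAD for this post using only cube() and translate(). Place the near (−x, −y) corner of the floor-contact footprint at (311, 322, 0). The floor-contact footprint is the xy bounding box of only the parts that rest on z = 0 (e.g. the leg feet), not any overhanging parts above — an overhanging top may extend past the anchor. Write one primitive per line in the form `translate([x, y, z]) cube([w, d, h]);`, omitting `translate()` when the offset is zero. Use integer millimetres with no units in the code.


translate([311, 322, 0]) cube([197, 165, 2724]);


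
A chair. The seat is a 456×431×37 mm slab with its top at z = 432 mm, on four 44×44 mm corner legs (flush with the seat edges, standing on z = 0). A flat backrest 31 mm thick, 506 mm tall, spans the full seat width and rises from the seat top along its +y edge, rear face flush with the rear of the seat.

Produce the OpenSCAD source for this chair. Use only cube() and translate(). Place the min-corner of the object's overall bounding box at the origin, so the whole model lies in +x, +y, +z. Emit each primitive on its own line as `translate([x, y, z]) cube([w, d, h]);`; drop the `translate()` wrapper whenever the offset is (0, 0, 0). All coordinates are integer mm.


translate([0, 0, 395]) cube([456, 431, 37]);
cube([44, 44, 395]);
translate([412, 0, 0]) cube([44, 44, 395]);
translate([0, 387, 0]) cube([44, 44, 395]);
translate([412, 387, 0]) cube([44, 44, 395]);
translate([0, 400, 432]) cube([456, 31, 506]);


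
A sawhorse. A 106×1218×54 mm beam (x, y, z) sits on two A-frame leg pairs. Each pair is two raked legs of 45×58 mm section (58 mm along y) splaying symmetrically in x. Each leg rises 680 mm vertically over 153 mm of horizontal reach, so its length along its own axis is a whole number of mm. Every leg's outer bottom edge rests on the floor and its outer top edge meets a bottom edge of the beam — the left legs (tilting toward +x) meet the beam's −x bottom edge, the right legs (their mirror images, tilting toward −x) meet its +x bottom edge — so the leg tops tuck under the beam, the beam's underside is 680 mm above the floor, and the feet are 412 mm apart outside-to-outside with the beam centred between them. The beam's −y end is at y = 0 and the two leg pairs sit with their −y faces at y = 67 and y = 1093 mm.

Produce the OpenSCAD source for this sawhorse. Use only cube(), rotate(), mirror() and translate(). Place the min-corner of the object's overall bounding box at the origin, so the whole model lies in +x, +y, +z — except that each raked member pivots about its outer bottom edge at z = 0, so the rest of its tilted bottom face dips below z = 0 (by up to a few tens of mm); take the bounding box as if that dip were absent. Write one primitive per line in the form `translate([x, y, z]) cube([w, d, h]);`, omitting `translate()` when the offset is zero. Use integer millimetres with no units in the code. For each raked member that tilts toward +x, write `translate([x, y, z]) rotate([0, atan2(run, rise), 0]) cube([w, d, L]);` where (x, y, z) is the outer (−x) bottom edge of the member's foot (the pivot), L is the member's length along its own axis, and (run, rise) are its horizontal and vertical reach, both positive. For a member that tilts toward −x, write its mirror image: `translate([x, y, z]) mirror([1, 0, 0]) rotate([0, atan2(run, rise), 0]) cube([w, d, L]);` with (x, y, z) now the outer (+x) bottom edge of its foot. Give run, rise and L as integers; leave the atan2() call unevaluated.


// leg length = √(153² + 680²) = 697
// right-leg outer foot x = 2·153 + 106 = 412
// beam min-corner = (153, 0, 680)
translate([153, 0, 680]) cube([106, 1218, 54]);
translate([0, 67, 0]) rotate([0, atan2(153, 680), 0]) cube([45, 58, 697]);
translate([412, 67, 0]) mirror([1, 0, 0]) rotate([0, atan2(153, 680), 0]) cube([45, 58, 697]);
translate([0, 1093, 0]) rotate([0, atan2(153, 680), 0]) cube([45, 58, 697]);
translate([412, 1093, 0]) mirror([1, 0, 0]) rotate([0, atan2(153, 680), 0]) cube([45, 58, 697]);


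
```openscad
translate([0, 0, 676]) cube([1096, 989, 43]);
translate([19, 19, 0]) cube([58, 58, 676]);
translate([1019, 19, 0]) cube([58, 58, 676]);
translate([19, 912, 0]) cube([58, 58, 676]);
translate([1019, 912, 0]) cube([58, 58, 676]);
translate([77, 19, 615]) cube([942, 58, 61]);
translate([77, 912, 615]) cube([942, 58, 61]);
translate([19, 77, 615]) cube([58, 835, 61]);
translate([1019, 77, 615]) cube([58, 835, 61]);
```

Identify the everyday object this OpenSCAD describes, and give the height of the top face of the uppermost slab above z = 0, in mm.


A table. The table height is 719 mm.

A 1096×989×43 slab sits at z = 676 on four 58 mm square posts — a table. The top surface is at 676 + 43 = 719 mm.


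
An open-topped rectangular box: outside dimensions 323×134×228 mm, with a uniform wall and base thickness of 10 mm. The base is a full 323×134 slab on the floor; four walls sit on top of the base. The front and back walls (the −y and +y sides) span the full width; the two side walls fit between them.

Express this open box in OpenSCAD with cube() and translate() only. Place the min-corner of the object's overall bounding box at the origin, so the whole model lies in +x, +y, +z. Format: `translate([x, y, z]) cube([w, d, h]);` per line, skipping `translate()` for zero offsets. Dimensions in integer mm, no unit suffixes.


cube([323, 134, 10]);
translate([0, 0, 10]) cube([323, 10, 218]);
translate([0, 124, 10]) cube([323, 10, 218]);
translate([0, 10, 10]) cube([10, 114, 218]);
translate([313, 10, 10]) cube([10, 114, 218]);


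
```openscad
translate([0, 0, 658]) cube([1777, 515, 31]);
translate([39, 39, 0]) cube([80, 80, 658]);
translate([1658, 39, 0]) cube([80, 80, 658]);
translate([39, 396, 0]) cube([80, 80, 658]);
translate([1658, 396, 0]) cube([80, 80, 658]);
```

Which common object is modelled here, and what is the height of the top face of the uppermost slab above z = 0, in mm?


A table. The table height is 689 mm.

A 1777×515×31 slab sits at z = 658 on four 80 mm square posts — a table. The top surface is at 658 + 31 = 689 mm.


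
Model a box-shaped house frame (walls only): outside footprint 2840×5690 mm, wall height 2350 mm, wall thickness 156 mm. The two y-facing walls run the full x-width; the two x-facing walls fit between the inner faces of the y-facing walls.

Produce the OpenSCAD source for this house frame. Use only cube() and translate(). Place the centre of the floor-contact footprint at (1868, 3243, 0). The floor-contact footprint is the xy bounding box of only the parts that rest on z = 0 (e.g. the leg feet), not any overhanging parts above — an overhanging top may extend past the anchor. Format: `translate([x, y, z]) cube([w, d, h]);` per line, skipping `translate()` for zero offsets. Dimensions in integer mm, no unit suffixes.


translate([448, 398, 0]) cube([2840, 156, 2350]);
translate([448, 5932, 0]) cube([2840, 156, 2350]);
translate([448, 554, 0]) cube([156, 5378, 2350]);
translate([3132, 554, 0]) cube([156, 5378, 2350]);


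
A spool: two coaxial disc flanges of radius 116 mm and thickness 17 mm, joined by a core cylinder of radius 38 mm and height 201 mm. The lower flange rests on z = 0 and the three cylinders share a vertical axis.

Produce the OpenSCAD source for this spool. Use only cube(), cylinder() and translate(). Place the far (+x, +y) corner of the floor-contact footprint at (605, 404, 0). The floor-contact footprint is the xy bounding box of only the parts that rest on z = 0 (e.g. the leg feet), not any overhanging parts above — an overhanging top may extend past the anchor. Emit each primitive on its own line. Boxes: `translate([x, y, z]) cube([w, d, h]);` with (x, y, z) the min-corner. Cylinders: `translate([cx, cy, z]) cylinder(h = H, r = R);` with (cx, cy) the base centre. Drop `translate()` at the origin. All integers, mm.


translate([489, 288, 0]) cylinder(h = 17, r = 116);
translate([489, 288, 17]) cylinder(h = 201, r = 38);
translate([489, 288, 218]) cylinder(h = 17, r = 116);


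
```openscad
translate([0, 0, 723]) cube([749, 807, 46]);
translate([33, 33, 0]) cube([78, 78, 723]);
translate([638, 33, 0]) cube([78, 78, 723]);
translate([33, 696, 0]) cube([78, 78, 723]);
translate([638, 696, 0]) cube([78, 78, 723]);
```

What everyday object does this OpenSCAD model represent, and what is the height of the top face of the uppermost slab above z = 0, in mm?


A table. The table height is 769 mm.

A 749×807×46 slab sits at z = 723 on four 78 mm square posts — a table. The top surface is at 723 + 46 = 769 mm.


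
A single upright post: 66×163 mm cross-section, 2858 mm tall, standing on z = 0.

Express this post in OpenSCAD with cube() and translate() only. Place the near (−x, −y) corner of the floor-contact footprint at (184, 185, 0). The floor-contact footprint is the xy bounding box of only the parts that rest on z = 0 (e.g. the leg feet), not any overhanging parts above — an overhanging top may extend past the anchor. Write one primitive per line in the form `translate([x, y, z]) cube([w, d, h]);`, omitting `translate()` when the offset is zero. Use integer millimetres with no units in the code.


translate([184, 185, 0]) cube([66, 163, 2858]);


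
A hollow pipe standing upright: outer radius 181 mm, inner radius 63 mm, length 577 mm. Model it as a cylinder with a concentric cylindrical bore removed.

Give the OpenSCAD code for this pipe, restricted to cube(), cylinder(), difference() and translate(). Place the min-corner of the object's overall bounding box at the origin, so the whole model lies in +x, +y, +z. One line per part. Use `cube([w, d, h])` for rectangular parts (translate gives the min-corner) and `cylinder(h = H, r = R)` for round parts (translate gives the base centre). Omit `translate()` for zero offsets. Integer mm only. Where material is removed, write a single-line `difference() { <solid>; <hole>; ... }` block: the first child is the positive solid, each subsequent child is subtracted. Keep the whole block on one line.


difference() { translate([181, 181, 0]) cylinder(h = 577, r = 181); translate([181, 181, 0]) cylinder(h = 577, r = 63); }


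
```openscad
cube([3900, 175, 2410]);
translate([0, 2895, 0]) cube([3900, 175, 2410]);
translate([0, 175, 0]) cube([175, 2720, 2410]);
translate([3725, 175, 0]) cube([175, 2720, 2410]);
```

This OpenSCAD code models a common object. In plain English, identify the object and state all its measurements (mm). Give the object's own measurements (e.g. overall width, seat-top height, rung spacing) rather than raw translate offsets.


The wall frame of a small rectangular building: four walls, each 2410 mm tall and 175 mm thick, enclosing a footprint 3900 mm (x) by 3070 mm (y) outside-to-outside, with no floor or roof. The front and back walls (the −y and +y sides) span the full width; the two side walls fit between them.


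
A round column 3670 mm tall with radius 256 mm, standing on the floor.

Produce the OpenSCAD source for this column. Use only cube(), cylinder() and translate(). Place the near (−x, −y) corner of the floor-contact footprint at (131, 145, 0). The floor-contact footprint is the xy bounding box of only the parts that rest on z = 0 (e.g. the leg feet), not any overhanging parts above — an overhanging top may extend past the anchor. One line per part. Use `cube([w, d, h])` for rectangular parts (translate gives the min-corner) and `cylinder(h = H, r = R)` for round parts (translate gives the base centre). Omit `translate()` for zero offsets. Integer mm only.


translate([387, 401, 0]) cylinder(h = 3670, r = 256);


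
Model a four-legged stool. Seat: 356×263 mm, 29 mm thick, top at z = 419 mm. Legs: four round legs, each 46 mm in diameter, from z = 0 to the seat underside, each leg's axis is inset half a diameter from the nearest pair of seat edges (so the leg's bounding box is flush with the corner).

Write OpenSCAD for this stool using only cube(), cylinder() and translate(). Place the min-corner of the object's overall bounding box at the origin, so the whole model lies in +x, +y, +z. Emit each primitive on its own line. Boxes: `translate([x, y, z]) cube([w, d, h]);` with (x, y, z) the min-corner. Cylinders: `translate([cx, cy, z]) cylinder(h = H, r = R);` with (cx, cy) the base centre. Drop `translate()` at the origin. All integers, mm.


translate([0, 0, 390]) cube([356, 263, 29]);
translate([23, 23, 0]) cylinder(h = 390, r = 23);
translate([333, 23, 0]) cylinder(h = 390, r = 23);
translate([23, 240, 0]) cylinder(h = 390, r = 23);
translate([333, 240, 0]) cylinder(h = 390, r = 23);


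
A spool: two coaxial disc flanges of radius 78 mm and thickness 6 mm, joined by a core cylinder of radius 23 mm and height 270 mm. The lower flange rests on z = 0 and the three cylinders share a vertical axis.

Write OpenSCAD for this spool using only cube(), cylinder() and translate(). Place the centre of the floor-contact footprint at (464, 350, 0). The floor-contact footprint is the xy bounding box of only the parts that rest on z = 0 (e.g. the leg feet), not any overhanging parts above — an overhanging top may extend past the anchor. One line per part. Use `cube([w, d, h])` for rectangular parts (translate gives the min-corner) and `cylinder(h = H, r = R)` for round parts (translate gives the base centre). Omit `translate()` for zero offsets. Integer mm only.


translate([464, 350, 0]) cylinder(h = 6, r = 78);
translate([464, 350, 6]) cylinder(h = 270, r = 23);
translate([464, 350, 276]) cylinder(h = 6, r = 78);


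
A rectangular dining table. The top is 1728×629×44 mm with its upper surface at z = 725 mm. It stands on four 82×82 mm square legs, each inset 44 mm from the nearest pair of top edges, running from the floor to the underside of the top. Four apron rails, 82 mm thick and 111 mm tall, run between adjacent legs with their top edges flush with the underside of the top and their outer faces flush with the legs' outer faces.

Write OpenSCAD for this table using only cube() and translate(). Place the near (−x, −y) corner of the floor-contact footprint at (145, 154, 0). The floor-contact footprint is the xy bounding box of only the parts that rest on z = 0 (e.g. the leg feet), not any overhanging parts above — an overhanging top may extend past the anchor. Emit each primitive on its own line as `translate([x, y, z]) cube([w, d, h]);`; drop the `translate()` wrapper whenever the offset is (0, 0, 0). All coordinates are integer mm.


translate([101, 110, 681]) cube([1728, 629, 44]);
translate([145, 154, 0]) cube([82, 82, 681]);
translate([1703, 154, 0]) cube([82, 82, 681]);
translate([145, 613, 0]) cube([82, 82, 681]);
translate([1703, 613, 0]) cube([82, 82, 681]);
translate([227, 154, 570]) cube([1476, 82, 111]);
translate([227, 613, 570]) cube([1476, 82, 111]);
translate([145, 236, 570]) cube([82, 377, 111]);
translate([1703, 236, 570]) cube([82, 377, 111]);


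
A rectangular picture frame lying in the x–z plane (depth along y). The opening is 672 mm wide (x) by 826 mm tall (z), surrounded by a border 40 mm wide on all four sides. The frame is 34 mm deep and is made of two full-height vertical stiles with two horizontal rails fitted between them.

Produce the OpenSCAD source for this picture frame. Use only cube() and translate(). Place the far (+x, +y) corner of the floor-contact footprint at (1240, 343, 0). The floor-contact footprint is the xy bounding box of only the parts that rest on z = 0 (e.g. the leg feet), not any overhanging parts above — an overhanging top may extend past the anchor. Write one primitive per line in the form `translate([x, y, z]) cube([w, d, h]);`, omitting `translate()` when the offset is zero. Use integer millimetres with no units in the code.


translate([488, 309, 0]) cube([40, 34, 906]);
translate([1200, 309, 0]) cube([40, 34, 906]);
translate([528, 309, 0]) cube([672, 34, 40]);
translate([528, 309, 866]) cube([672, 34, 40]);


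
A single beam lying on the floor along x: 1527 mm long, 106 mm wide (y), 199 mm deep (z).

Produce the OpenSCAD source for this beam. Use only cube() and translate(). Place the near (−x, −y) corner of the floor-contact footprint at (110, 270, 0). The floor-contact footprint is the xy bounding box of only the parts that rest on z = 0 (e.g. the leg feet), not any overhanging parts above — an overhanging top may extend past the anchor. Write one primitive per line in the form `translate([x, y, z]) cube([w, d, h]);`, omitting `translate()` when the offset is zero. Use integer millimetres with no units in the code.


translate([110, 270, 0]) cube([1527, 106, 199]);


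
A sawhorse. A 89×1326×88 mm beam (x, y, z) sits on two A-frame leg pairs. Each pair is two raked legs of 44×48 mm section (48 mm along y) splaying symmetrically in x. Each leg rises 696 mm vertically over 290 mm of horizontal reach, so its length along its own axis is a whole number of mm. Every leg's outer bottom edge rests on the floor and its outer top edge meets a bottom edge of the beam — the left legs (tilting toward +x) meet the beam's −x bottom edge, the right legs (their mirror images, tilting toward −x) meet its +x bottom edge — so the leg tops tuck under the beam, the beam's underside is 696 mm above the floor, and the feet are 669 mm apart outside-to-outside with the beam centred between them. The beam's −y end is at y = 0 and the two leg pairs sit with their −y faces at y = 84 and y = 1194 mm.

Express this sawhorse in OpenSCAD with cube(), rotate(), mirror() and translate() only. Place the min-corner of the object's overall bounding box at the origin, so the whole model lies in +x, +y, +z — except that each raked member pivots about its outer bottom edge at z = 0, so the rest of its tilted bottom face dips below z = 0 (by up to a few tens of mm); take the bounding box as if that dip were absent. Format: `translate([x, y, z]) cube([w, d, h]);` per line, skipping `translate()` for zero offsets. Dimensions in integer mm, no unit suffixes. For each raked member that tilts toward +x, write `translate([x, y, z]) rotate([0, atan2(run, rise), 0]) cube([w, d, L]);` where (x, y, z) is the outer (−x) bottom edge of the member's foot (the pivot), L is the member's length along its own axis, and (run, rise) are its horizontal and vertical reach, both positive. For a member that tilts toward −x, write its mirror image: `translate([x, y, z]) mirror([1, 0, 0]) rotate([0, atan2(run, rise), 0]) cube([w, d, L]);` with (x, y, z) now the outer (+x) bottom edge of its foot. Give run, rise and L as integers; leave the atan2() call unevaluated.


translate([290, 0, 696]) cube([89, 1326, 88]);
translate([0, 84, 0]) rotate([0, atan2(290, 696), 0]) cube([44, 48, 754]);
translate([669, 84, 0]) mirror([1, 0, 0]) rotate([0, atan2(290, 696), 0]) cube([44, 48, 754]);
translate([0, 1194, 0]) rotate([0, atan2(290, 696), 0]) cube([44, 48, 754]);
translate([669, 1194, 0]) mirror([1, 0, 0]) rotate([0, atan2(290, 696), 0]) cube([44, 48, 754]);


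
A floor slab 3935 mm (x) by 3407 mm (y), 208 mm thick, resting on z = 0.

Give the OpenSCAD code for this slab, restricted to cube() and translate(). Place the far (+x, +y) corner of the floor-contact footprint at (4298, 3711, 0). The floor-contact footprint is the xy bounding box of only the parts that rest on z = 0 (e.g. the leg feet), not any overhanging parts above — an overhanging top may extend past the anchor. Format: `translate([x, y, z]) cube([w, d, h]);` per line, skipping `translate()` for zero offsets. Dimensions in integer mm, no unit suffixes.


translate([363, 304, 0]) cube([3935, 3407, 208]);


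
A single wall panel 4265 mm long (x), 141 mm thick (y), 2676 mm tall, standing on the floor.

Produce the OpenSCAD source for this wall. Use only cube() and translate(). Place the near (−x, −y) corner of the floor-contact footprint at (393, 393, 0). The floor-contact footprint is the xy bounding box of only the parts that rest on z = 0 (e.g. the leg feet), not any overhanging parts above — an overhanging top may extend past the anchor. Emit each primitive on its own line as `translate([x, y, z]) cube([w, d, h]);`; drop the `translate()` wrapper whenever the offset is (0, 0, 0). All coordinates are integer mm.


translate([393, 393, 0]) cube([4265, 141, 2676]);


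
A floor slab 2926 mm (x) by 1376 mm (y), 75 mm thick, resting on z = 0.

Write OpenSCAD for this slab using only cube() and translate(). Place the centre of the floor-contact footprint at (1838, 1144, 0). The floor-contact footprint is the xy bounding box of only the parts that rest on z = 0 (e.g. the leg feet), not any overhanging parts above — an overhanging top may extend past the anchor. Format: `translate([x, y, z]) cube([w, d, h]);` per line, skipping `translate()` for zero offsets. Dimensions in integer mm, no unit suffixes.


translate([375, 456, 0]) cube([2926, 1376, 75]);


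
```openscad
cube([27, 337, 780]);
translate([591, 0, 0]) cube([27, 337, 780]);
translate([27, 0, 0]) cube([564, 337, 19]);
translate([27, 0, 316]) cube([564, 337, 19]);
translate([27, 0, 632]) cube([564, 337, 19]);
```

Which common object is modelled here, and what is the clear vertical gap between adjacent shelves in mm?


A bookshelf. The clear shelf gap is 297 mm.

Two tall side panels with 3 horizontal boards between them — a bookshelf. The first two shelf undersides are at z = 0 and z = 316; with shelf thickness 19, the clear gap is 316 − 0 − 19 = 297 mm.


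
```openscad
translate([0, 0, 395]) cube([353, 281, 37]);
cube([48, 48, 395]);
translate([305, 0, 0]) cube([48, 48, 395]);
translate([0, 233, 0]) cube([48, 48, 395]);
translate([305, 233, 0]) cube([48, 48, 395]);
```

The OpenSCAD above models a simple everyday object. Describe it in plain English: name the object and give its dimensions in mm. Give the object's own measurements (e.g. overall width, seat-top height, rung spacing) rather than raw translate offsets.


A simple wooden stool: a rectangular seat 353 mm (x) by 281 mm (y), 37 mm thick, top face at z = 432 mm, on four square legs, each 48×48 mm in cross-section. The legs rest on z = 0, each flush with a corner of the seat.


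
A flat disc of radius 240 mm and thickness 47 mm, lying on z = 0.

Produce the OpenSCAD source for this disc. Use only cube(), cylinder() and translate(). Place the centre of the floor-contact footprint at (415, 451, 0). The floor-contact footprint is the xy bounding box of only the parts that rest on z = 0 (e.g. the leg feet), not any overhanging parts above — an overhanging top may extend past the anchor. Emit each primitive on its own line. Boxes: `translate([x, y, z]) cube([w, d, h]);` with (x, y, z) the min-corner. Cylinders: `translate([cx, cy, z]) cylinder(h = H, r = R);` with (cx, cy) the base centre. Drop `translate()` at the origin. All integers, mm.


translate([415, 451, 0]) cylinder(h = 47, r = 240);


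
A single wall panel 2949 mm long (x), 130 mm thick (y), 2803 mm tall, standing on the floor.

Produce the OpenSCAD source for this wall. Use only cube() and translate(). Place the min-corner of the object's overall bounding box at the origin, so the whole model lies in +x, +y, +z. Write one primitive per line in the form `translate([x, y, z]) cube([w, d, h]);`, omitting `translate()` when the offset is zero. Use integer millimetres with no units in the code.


cube([2949, 130, 2803]);


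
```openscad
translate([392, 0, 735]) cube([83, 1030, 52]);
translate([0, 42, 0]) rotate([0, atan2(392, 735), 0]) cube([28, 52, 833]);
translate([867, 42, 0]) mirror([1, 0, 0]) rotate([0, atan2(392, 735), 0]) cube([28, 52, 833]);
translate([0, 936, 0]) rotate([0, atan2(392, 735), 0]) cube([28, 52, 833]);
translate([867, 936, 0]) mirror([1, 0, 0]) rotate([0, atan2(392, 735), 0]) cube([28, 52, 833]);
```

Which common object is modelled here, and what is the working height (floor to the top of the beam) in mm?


A sawhorse. The overall height is 787 mm.

A beam across two mirrored pairs of raked legs — a sawhorse. The beam's underside is at z = 735 (matching the legs' vertical rise in atan2(392, 735)) and the beam is 52 mm tall, so its top is at 735 + 52 = 787 mm. The raked legs top out at the beam's underside, so that is the highest point.


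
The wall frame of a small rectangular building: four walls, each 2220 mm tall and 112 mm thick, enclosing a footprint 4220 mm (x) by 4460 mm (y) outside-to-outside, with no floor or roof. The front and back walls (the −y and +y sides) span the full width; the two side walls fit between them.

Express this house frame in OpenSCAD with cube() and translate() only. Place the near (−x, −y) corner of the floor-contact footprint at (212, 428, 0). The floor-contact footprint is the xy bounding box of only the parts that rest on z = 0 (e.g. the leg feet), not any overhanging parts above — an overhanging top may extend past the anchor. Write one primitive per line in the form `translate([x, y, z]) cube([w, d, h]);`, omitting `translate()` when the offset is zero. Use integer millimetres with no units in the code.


translate([212, 428, 0]) cube([4220, 112, 2220]);
translate([212, 4776, 0]) cube([4220, 112, 2220]);
translate([212, 540, 0]) cube([112, 4236, 2220]);
translate([4320, 540, 0]) cube([112, 4236, 2220]);


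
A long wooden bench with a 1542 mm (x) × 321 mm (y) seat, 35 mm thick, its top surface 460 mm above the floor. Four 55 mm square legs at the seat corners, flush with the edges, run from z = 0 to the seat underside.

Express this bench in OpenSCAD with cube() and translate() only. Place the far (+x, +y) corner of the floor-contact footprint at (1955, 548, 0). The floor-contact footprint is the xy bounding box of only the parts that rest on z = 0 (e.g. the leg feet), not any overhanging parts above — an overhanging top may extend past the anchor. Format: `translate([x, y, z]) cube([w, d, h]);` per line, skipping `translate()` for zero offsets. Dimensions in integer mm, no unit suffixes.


// leg_h = 460 − 35 = 425
translate([413, 227, 425]) cube([1542, 321, 35]);
translate([413, 227, 0]) cube([55, 55, 425]);
translate([413, 493, 0]) cube([55, 55, 425]);
translate([1900, 227, 0]) cube([55, 55, 425]);
translate([1900, 493, 0]) cube([55, 55, 425]);


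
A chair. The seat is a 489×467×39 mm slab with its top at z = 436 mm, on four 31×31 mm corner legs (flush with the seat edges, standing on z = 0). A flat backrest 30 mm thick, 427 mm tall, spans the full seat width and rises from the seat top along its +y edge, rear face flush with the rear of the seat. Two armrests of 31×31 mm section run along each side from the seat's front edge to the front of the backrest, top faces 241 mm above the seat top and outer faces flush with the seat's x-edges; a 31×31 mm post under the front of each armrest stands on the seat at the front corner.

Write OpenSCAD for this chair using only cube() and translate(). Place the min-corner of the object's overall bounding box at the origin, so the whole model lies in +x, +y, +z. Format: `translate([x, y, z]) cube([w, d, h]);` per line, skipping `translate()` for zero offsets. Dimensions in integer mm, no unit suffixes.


// leg_h = 436 - 39 = 397
// arm post h = 241 - 31 = 210
translate([0, 0, 397]) cube([489, 467, 39]);
cube([31, 31, 397]);
translate([458, 0, 0]) cube([31, 31, 397]);
translate([0, 436, 0]) cube([31, 31, 397]);
translate([458, 436, 0]) cube([31, 31, 397]);
translate([0, 437, 436]) cube([489, 30, 427]);
translate([0, 0, 646]) cube([31, 437, 31]);
translate([458, 0, 646]) cube([31, 437, 31]);
translate([0, 0, 436]) cube([31, 31, 210]);
translate([458, 0, 436]) cube([31, 31, 210]);


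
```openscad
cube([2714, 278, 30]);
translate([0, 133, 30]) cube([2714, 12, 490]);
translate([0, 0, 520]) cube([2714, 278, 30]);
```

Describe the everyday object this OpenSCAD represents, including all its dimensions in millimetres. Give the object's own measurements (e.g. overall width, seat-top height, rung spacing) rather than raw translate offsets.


An I-beam lying along x, 2714 mm long. Overall section height 550 mm. Two flanges 278 mm wide (y) and 30 mm thick, one on the floor and one at the top; a web 12 mm thick runs between them, centred on the flange width.


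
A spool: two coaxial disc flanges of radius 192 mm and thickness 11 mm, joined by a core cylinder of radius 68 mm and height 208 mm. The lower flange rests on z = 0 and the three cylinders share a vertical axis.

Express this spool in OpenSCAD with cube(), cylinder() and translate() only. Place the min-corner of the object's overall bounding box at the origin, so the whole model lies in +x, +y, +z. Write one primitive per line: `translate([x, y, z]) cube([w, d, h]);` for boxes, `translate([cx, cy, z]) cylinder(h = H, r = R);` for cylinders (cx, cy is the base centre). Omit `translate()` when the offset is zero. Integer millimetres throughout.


translate([192, 192, 0]) cylinder(h = 11, r = 192);
translate([192, 192, 11]) cylinder(h = 208, r = 68);
translate([192, 192, 219]) cylinder(h = 11, r = 192);


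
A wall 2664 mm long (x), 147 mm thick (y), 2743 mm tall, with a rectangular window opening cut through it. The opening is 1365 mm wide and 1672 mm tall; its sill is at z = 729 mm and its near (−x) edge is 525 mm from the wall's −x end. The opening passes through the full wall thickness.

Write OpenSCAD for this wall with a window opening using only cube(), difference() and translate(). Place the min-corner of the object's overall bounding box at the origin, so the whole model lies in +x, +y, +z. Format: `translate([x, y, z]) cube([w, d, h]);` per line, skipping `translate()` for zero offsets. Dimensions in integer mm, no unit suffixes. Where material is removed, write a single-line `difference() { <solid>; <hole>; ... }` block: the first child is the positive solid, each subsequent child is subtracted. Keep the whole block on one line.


difference() { cube([2664, 147, 2743]); translate([525, 0, 729]) cube([1365, 147, 1672]); }


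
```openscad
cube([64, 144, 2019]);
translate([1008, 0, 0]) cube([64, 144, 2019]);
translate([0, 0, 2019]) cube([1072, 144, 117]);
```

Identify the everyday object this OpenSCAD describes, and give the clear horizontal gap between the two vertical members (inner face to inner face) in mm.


A door frame. The clear opening width is 944 mm.

Two 2019 mm tall posts with a header on top — a door frame. The left jamb is 64 mm wide at x = 0; the right jamb starts at x = 1008. The clear opening is 1008 − 64 = 944 mm.


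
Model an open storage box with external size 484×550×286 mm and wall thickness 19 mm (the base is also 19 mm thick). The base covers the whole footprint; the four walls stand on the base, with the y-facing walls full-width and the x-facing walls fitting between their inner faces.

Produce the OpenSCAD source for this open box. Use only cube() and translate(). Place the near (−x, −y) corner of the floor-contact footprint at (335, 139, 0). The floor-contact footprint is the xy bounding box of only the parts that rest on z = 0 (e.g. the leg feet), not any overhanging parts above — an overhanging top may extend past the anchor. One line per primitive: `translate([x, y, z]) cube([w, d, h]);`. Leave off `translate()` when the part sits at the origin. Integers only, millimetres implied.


translate([335, 139, 0]) cube([484, 550, 19]);
translate([335, 139, 19]) cube([484, 19, 267]);
translate([335, 670, 19]) cube([484, 19, 267]);
translate([335, 158, 19]) cube([19, 512, 267]);
translate([800, 158, 19]) cube([19, 512, 267]);


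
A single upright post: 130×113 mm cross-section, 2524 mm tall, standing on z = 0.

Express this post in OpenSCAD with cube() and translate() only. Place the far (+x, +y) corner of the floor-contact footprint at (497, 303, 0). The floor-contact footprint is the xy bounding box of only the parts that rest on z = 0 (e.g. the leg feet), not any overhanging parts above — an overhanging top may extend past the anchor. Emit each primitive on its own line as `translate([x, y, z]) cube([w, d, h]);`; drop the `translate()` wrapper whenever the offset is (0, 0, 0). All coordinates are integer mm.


translate([367, 190, 0]) cube([130, 113, 2524]);


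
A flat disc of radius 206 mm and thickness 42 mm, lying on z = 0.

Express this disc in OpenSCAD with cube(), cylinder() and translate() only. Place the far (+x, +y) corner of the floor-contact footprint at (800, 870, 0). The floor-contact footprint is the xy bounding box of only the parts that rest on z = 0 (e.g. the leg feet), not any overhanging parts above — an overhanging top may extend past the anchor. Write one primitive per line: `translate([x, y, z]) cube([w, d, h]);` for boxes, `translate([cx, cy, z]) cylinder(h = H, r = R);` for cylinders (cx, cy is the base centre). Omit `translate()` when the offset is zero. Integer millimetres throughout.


translate([594, 664, 0]) cylinder(h = 42, r = 206);


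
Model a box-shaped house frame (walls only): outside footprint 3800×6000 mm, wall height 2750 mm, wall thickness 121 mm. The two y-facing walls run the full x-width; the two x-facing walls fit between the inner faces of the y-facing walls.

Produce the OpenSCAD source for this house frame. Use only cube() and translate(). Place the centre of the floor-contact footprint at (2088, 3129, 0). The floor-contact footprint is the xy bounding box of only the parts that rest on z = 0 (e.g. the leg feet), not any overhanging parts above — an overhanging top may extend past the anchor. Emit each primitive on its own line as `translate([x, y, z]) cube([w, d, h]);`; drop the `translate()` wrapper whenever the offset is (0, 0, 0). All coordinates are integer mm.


translate([188, 129, 0]) cube([3800, 121, 2750]);
translate([188, 6008, 0]) cube([3800, 121, 2750]);
translate([188, 250, 0]) cube([121, 5758, 2750]);
translate([3867, 250, 0]) cube([121, 5758, 2750]);


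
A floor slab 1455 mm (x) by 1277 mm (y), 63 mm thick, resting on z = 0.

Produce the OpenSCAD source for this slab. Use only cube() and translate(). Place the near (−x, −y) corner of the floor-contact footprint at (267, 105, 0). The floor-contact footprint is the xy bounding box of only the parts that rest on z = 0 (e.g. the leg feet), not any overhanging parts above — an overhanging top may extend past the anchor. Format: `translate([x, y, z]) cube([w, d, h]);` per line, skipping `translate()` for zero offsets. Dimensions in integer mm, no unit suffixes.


translate([267, 105, 0]) cube([1455, 1277, 63]);
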